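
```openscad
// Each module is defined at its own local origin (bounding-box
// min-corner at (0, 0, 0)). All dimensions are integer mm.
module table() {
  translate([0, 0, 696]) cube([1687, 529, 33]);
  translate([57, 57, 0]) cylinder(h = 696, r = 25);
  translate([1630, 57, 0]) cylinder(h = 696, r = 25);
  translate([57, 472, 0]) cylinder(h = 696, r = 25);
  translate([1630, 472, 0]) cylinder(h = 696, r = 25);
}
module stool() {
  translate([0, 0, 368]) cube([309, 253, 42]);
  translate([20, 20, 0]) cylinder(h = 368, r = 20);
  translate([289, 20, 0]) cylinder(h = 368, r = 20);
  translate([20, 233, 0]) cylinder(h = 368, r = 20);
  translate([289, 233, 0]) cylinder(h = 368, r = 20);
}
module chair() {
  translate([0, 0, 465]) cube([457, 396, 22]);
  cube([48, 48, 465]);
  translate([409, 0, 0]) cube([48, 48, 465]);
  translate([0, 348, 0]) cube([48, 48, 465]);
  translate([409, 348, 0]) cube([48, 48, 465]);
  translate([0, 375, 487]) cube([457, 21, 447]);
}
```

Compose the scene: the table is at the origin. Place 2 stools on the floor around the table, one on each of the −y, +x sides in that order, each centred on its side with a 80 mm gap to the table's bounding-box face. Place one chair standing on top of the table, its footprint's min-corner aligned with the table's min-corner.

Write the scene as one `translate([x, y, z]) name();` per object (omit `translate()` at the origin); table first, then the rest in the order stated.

table();
translate([689, -333, 0]) stool();
translate([1767, 138, 0]) stool();
translate([0, 0, 729]) chair();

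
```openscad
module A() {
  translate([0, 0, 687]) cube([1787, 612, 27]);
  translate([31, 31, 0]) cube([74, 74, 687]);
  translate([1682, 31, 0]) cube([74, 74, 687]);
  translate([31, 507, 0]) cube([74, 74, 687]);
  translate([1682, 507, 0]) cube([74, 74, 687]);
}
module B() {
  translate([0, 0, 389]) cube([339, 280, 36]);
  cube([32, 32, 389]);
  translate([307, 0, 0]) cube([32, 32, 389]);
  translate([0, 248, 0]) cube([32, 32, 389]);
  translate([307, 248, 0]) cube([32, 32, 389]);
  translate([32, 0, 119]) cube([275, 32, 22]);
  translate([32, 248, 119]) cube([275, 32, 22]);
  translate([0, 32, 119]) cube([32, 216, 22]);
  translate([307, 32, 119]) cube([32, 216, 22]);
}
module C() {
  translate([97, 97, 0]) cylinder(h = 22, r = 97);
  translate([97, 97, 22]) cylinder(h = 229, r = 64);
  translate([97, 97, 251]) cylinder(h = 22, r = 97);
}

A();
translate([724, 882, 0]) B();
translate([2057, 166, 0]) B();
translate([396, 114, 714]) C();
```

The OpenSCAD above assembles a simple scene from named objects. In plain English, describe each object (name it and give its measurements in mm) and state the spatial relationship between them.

A is a table with a 1787×612 mm rectangular top, 27 mm thick, top surface at z = 714 mm, supported by four 74×74 mm square legs, each inset 31 mm from the nearest pair of top edges, running from the floor.

B is a simple wooden stool: a rectangular seat 339 mm (x) by 280 mm (y), 36 mm thick, top face at z = 425 mm, on four square legs, each 32×32 mm in cross-section. The legs rest on z = 0, each flush with a corner of the seat. Four stretchers, 32 mm wide and 22 mm tall, connect adjacent legs with their undersides at z = 119 mm, each running between the inner faces of the legs it joins and aligned with the legs' outer faces on the other axis.

C is a spool: two coaxial disc flanges of radius 97 mm and thickness 22 mm, joined by a core cylinder of radius 64 mm and height 229 mm. The lower flange rests on z = 0 and the three cylinders share a vertical axis.

Two stools sit around the table at the +y, +x sides. The spool is on top of the table.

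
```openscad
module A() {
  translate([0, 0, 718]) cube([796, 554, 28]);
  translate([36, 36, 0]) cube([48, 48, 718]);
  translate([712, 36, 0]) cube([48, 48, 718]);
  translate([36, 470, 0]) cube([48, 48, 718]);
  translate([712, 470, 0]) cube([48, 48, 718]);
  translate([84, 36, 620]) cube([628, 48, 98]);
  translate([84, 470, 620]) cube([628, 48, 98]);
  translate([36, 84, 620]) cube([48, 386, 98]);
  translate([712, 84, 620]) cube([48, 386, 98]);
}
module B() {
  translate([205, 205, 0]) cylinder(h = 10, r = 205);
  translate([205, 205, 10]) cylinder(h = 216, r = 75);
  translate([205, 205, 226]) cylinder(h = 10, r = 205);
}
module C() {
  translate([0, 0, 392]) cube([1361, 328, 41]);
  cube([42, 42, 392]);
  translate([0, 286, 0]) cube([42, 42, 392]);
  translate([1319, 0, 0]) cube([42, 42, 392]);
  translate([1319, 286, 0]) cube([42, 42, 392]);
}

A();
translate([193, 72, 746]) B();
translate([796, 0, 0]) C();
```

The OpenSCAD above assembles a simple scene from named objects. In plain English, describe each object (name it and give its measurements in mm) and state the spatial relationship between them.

A is a table: top 796 mm (x) × 554 mm (y), 28 mm thick, upper face at z = 746 mm, on four 48×48 mm square legs, each inset 36 mm from the nearest pair of top edges, running from z = 0 to the bottom of the top. Four apron rails, 48 mm thick and 98 mm tall, run between adjacent legs with their top edges flush with the underside of the top and their outer faces flush with the legs' outer faces.

B is a spool: two coaxial disc flanges of radius 205 mm and thickness 10 mm, joined by a core cylinder of radius 75 mm and height 216 mm. The lower flange rests on z = 0 and the three cylinders share a vertical axis.

C is a bench: a 1361×328 mm seat slab, 41 mm thick, top at z = 433 mm, on four 42×42 mm square legs flush with the seat corners and standing on z = 0.

The spool is on top of the table, centred. The bench is against the table's +x side, with their −y faces flush.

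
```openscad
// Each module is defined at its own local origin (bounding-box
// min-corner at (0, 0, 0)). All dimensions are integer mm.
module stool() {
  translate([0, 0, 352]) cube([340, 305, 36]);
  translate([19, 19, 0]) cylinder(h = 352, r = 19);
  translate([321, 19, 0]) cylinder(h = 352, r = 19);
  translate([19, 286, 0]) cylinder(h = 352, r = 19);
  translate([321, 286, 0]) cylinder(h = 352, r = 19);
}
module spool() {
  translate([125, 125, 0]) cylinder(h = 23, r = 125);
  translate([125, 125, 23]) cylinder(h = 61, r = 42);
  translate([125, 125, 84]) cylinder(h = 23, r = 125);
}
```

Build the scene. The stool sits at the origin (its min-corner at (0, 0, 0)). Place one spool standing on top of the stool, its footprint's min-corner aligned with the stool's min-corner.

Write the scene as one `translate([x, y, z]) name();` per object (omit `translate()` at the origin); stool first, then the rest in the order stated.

stool();
translate([0, 0, 388]) spool();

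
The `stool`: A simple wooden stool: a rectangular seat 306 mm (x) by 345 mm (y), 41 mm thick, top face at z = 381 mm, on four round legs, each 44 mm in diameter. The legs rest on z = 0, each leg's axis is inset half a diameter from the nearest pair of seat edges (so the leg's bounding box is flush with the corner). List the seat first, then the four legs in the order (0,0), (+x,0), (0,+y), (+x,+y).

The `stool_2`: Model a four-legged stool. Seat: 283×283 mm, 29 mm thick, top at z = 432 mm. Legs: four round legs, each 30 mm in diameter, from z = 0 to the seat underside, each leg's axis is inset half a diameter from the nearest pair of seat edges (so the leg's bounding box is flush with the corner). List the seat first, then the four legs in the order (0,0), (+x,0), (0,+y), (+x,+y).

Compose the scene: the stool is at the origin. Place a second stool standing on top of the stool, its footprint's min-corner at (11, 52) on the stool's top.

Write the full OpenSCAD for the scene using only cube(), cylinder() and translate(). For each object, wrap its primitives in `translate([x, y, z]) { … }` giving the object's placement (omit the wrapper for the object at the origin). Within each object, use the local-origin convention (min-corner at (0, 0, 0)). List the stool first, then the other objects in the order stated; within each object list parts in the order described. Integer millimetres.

translate([0, 0, 340]) cube([306, 345, 41]);
translate([22, 22, 0]) cylinder(h = 340, r = 22);
translate([284, 22, 0]) cylinder(h = 340, r = 22);
translate([22, 323, 0]) cylinder(h = 340, r = 22);
translate([284, 323, 0]) cylinder(h = 340, r = 22);
translate([11, 52, 381]) {
  translate([0, 0, 403]) cube([283, 283, 29]);
  translate([15, 15, 0]) cylinder(h = 403, r = 15);
  translate([268, 15, 0]) cylinder(h = 403, r = 15);
  translate([15, 268, 0]) cylinder(h = 403, r = 15);
  translate([268, 268, 0]) cylinder(h = 403, r = 15);
}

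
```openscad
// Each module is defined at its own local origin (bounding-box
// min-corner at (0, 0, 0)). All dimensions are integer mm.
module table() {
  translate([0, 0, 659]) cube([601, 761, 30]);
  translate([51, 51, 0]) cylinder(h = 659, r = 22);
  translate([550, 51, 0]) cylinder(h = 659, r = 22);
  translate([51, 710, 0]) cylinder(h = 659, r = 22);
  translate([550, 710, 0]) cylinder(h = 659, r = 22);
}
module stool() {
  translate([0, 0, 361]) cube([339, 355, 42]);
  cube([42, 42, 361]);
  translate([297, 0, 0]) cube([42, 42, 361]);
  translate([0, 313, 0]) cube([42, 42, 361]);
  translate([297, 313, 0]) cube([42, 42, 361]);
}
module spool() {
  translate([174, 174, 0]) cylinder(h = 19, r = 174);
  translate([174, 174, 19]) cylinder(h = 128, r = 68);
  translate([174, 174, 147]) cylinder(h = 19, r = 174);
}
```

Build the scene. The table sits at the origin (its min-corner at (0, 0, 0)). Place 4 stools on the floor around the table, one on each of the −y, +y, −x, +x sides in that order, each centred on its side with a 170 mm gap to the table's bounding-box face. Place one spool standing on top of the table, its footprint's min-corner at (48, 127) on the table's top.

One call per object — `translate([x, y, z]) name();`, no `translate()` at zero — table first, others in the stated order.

table();
translate([131, -525, 0]) stool();
translate([131, 931, 0]) stool();
translate([-509, 203, 0]) stool();
translate([771, 203, 0]) stool();
translate([48, 127, 689]) spool();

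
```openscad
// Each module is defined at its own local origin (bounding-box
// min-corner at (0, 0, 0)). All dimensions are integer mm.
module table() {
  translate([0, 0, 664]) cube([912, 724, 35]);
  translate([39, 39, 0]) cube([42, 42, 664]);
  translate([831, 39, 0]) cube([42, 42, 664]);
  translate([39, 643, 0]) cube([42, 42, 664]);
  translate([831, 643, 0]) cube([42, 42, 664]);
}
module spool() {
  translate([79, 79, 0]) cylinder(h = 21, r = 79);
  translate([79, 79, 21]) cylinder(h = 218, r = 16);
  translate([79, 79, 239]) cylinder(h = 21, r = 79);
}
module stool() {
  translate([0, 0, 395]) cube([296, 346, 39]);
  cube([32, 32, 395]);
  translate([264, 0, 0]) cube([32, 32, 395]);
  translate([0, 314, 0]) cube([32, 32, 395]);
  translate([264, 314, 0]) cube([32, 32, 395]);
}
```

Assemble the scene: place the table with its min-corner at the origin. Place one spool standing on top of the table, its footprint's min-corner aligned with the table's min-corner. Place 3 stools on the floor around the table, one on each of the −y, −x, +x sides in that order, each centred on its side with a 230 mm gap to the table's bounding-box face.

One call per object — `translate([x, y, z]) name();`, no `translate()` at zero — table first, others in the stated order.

table();
translate([0, 0, 699]) spool();
translate([308, -576, 0]) stool();
translate([-526, 189, 0]) stool();
translate([1142, 189, 0]) stool();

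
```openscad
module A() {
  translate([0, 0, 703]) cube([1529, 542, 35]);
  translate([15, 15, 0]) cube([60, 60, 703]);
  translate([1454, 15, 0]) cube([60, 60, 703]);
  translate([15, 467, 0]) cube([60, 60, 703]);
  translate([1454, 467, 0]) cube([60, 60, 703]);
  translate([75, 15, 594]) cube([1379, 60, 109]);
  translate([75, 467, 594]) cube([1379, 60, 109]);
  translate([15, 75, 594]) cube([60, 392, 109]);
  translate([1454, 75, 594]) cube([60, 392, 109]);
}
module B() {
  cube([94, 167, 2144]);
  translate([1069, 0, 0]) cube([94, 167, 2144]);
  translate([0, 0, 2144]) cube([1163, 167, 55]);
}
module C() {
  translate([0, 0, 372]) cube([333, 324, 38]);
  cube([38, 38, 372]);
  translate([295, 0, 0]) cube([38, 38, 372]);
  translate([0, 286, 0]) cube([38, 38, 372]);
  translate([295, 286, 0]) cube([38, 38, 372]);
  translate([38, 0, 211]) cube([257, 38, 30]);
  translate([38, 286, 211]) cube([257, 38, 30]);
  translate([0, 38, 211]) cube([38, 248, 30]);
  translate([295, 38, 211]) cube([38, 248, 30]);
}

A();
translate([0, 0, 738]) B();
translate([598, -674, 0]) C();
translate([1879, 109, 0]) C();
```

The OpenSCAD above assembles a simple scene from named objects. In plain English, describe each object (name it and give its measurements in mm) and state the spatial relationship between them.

A is a rectangular dining table. The top is 1529×542×35 mm with its upper surface at z = 738 mm. It stands on four 60×60 mm square legs, each inset 15 mm from the nearest pair of top edges, running from the floor to the underside of the top. Four apron rails, 60 mm thick and 109 mm tall, run between adjacent legs with their top edges flush with the underside of the top and their outer faces flush with the legs' outer faces.

B is a rectangular door frame: two vertical jambs of 94×167 mm section, 2144 mm tall, with a clear opening 975 mm wide between their inner faces. A header 55 mm tall and 167 mm deep lies on top of the jambs and spans the full outside width.

C is a simple wooden stool: a rectangular seat 333 mm (x) by 324 mm (y), 38 mm thick, top face at z = 410 mm, on four square legs, each 38×38 mm in cross-section. The legs rest on z = 0, each flush with a corner of the seat. Four stretchers, 38 mm wide and 30 mm tall, connect adjacent legs with their undersides at z = 211 mm, each running between the inner faces of the legs it joins and aligned with the legs' outer faces on the other axis.

The door frame is on top of the table. Two stools sit around the table at the −y, +x sides.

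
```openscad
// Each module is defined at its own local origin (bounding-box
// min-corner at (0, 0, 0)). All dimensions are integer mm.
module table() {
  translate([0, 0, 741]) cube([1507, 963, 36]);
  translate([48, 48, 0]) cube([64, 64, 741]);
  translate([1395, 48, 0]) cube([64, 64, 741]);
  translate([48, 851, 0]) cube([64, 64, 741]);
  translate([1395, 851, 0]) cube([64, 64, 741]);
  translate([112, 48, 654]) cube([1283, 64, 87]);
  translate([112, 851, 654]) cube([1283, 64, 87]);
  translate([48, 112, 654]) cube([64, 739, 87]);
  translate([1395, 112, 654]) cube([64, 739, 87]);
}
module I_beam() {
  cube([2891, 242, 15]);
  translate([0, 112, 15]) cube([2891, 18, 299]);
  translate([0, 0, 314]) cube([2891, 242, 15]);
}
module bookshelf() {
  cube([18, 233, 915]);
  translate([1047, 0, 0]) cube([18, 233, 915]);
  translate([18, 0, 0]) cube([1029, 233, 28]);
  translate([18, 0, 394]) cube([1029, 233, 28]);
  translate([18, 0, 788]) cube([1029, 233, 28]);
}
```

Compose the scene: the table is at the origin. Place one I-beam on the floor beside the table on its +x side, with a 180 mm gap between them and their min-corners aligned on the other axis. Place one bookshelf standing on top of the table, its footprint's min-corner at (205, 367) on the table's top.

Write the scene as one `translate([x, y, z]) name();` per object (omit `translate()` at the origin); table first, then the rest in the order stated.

table();
translate([1687, 0, 0]) I_beam();
translate([205, 367, 777]) bookshelf();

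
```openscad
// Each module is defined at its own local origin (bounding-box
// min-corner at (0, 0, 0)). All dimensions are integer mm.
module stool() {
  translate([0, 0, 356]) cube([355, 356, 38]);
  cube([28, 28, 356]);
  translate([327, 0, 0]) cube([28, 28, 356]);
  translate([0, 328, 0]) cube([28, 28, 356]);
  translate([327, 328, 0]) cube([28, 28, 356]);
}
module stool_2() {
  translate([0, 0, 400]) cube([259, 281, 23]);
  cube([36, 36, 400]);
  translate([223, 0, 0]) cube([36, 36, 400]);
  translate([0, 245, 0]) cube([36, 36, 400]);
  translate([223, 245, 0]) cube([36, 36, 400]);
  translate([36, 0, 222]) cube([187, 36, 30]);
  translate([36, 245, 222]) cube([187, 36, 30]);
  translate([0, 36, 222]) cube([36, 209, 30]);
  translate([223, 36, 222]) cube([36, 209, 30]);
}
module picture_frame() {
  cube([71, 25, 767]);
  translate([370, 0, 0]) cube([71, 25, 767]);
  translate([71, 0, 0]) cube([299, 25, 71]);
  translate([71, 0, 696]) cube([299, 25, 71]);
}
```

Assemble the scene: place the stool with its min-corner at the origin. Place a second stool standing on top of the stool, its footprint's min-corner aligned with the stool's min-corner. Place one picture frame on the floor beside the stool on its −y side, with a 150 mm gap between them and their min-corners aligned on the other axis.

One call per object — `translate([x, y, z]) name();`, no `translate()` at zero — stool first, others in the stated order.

stool();
translate([0, 0, 394]) stool_2();
translate([0, -175, 0]) picture_frame();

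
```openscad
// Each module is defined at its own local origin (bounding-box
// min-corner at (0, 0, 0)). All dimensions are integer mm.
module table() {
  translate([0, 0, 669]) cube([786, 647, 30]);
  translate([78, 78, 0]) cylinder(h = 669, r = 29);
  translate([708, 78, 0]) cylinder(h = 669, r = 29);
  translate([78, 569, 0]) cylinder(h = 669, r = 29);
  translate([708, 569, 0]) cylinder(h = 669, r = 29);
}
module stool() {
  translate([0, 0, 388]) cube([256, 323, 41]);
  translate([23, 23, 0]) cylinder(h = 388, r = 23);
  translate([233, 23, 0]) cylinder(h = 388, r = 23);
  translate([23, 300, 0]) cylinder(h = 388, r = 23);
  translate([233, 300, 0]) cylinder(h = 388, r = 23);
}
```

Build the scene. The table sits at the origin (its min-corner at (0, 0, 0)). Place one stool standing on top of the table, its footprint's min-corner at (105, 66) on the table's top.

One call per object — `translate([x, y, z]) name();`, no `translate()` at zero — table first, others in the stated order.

table();
translate([105, 66, 699]) stool();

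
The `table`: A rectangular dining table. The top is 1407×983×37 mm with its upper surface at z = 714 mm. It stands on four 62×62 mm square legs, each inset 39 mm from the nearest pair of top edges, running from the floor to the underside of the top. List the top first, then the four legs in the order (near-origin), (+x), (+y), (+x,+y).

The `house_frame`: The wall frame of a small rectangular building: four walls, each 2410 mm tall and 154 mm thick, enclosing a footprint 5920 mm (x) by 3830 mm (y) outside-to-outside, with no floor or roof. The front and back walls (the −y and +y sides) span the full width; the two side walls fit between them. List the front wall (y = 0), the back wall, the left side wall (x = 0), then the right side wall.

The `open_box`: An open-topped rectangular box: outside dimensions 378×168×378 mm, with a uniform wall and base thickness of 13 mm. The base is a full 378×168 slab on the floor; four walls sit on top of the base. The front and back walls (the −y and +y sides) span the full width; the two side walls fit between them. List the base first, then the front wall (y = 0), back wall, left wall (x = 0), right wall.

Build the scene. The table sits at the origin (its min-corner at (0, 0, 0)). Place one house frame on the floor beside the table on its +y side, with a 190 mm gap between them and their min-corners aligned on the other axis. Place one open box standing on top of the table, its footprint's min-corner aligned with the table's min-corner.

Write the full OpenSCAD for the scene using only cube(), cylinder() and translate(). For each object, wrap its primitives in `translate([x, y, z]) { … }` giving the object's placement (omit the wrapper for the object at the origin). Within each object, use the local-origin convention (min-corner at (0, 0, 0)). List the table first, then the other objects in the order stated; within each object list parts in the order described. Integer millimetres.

translate([0, 0, 677]) cube([1407, 983, 37]);
translate([39, 39, 0]) cube([62, 62, 677]);
translate([1306, 39, 0]) cube([62, 62, 677]);
translate([39, 882, 0]) cube([62, 62, 677]);
translate([1306, 882, 0]) cube([62, 62, 677]);
translate([0, 1173, 0]) {
  cube([5920, 154, 2410]);
  translate([0, 3676, 0]) cube([5920, 154, 2410]);
  translate([0, 154, 0]) cube([154, 3522, 2410]);
  translate([5766, 154, 0]) cube([154, 3522, 2410]);
}
translate([0, 0, 714]) {
  cube([378, 168, 13]);
  translate([0, 0, 13]) cube([378, 13, 365]);
  translate([0, 155, 13]) cube([378, 13, 365]);
  translate([0, 13, 13]) cube([13, 142, 365]);
  translate([365, 13, 13]) cube([13, 142, 365]);
}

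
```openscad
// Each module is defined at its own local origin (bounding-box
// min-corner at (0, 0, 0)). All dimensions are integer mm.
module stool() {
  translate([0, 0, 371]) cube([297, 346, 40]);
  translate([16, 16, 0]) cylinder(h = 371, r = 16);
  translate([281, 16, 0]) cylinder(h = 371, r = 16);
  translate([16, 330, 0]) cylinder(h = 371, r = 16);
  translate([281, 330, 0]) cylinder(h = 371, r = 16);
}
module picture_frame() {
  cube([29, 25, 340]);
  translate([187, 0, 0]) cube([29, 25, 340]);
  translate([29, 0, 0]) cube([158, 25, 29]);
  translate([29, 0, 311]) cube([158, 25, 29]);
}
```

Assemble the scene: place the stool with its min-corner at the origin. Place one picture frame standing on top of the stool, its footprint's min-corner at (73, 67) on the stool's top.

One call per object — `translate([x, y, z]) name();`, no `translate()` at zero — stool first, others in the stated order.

stool();
translate([73, 67, 411]) picture_frame();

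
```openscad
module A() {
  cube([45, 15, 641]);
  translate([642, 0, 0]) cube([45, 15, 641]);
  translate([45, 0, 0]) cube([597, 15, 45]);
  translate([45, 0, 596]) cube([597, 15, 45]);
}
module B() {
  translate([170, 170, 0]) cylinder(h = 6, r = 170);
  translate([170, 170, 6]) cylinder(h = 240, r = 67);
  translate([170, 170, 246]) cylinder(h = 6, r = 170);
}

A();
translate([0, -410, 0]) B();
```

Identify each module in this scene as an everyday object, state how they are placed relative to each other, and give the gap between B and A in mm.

The spool's nearest face is 70 mm from the picture frame's −y face.

A is a picture frame. B is a spool. The spool is on the floor beside the picture frame on its −y side. The gap between the spool and the picture frame is 70 mm.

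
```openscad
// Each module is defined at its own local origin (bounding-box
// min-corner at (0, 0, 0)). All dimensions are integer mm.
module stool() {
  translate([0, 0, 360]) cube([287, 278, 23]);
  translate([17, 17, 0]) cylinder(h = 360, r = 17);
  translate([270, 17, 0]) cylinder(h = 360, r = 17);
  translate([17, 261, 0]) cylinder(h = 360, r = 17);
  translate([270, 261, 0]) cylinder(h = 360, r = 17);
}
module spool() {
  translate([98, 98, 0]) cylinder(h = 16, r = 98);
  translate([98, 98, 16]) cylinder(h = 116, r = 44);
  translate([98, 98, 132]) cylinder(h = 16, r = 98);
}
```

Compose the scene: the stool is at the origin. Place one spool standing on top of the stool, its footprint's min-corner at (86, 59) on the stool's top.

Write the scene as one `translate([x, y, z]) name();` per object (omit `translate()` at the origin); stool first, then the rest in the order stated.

stool();
translate([86, 59, 383]) spool();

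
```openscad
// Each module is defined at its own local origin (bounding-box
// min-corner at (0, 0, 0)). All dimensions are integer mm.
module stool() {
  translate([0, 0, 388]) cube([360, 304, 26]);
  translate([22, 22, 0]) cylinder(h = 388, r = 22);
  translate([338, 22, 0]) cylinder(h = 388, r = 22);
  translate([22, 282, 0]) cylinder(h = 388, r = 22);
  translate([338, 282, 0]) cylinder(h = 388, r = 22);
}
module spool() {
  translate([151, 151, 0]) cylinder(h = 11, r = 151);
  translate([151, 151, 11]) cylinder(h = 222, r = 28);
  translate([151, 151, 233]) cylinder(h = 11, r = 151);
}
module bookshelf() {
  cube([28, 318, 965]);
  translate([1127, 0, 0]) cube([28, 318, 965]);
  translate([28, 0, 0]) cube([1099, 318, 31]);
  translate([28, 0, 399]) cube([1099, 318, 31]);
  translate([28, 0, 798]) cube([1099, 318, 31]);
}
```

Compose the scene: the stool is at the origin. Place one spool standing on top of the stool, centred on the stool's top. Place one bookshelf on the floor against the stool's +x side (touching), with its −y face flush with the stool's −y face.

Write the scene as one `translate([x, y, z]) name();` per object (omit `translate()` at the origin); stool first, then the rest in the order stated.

stool();
translate([29, 1, 414]) spool();
translate([360, 0, 0]) bookshelf();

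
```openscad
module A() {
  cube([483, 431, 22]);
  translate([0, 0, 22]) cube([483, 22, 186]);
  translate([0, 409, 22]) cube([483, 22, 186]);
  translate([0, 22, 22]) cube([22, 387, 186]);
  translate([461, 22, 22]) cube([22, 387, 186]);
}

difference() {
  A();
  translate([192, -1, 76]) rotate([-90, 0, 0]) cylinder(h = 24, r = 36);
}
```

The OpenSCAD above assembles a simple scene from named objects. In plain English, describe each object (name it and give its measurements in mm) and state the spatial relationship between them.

A is an open storage box with external size 483×431×208 mm and wall thickness 22 mm (the base is also 22 mm thick). The base covers the whole footprint; the four walls stand on the base, with the y-facing walls full-width and the x-facing walls fitting between their inner faces.

The open box has a circular hole of radius 36 mm through its front wall, centred at (x = 192, z = 76).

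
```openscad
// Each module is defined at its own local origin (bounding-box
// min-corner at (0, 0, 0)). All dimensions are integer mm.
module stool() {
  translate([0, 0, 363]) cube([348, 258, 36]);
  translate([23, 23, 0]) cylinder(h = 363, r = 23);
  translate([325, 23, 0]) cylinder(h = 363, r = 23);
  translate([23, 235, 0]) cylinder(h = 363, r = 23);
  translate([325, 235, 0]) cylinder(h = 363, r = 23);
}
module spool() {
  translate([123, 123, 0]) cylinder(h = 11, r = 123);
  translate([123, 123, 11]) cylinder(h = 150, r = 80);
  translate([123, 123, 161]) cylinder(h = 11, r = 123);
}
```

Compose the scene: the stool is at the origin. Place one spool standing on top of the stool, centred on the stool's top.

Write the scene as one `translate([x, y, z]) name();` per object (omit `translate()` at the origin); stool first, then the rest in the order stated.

stool();
translate([51, 6, 399]) spool();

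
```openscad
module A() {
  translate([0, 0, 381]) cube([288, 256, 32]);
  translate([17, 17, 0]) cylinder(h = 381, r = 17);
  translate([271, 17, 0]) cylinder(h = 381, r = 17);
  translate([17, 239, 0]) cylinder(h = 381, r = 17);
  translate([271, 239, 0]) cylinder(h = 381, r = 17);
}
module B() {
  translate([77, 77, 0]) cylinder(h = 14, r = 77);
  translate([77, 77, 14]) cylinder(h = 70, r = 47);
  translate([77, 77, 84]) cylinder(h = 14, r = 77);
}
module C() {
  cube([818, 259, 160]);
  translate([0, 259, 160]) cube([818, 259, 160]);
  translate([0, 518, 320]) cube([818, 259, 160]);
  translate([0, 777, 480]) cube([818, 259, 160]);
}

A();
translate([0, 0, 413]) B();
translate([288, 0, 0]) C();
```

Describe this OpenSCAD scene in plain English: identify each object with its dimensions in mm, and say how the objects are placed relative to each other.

A is a simple wooden stool: a rectangular seat 288 mm (x) by 256 mm (y), 32 mm thick, top face at z = 413 mm, on four round legs, each 34 mm in diameter. The legs rest on z = 0, each leg's axis is inset half a diameter from the nearest pair of seat edges (so the leg's bounding box is flush with the corner).

B is a spool: two coaxial disc flanges of radius 77 mm and thickness 14 mm, joined by a core cylinder of radius 47 mm and height 70 mm. The lower flange rests on z = 0 and the three cylinders share a vertical axis.

C is a run of 4 identical solid stair steps. Each tread is 818×259 mm and each step block is 160 mm high. Step 1 rests on the floor; step k is offset from step 1 by (k−1)×259 mm in y and (k−1)×160 mm in z.

The spool is on top of the stool. The staircase is against the stool's +x side, with their −y faces flush.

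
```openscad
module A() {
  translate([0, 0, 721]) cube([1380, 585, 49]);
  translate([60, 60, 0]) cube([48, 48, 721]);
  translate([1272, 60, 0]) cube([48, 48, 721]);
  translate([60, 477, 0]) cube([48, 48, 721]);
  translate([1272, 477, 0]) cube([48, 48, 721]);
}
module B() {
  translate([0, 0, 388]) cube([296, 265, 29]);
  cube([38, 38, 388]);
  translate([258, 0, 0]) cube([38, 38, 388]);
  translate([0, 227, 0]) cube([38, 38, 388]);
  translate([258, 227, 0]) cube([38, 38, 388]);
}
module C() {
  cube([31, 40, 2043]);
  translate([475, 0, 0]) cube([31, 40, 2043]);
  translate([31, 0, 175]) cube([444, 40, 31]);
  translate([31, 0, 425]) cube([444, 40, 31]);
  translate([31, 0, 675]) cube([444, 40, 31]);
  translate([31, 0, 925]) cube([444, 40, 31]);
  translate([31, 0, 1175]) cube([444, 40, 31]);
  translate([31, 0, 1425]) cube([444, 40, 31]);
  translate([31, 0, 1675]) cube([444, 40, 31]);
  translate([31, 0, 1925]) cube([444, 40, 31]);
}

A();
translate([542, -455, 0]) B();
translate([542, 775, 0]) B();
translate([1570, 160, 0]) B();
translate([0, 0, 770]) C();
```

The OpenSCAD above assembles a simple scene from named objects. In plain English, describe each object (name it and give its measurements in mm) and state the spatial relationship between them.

A is a table with a 1380×585 mm rectangular top, 49 mm thick, top surface at z = 770 mm, supported by four 48×48 mm square legs, each inset 60 mm from the nearest pair of top edges, running from the floor.

B is a four-legged stool. The seat is 296×265 mm, 29 mm thick, top at z = 417 mm. It stands on four square legs, each 38×38 mm in cross-section, from z = 0 to the seat underside, each flush with a corner of the seat.

C is a straight ladder. Two 31×40 mm vertical rails, 2043 mm tall, stand 506 mm apart (outside-to-outside) with their front faces coplanar on the −y side. 8 rungs, each 40 mm deep and 31 mm tall, span between the inner faces of the rails, front faces flush with the rails. The lowest rung's underside is at z = 175 mm and rungs are spaced 250 mm apart (underside to underside).

Three stools sit around the table at the −y, +y, +x sides. The ladder is on top of the table.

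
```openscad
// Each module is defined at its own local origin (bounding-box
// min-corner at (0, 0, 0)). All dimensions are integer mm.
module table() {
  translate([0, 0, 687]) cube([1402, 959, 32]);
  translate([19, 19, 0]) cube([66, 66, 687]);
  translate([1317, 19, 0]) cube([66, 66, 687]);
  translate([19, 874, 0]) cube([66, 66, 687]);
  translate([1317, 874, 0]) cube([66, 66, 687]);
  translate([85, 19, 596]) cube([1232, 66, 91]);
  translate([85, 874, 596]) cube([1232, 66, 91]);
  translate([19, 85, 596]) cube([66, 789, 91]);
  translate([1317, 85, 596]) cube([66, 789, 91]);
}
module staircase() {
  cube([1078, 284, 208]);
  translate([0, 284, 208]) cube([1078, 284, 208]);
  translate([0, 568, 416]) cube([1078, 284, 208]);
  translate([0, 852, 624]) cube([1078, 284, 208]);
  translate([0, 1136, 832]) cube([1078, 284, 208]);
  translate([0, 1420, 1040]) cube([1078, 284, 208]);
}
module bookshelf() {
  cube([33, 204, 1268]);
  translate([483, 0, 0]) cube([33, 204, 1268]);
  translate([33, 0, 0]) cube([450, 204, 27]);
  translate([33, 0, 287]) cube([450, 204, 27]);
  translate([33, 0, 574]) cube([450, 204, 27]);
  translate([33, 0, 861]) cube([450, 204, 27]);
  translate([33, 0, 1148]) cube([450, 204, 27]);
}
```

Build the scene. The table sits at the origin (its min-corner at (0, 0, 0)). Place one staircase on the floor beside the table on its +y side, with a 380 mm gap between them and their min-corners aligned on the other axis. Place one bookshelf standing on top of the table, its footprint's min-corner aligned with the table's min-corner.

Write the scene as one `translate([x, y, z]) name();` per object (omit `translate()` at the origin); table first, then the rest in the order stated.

table();
translate([0, 1339, 0]) staircase();
translate([0, 0, 719]) bookshelf();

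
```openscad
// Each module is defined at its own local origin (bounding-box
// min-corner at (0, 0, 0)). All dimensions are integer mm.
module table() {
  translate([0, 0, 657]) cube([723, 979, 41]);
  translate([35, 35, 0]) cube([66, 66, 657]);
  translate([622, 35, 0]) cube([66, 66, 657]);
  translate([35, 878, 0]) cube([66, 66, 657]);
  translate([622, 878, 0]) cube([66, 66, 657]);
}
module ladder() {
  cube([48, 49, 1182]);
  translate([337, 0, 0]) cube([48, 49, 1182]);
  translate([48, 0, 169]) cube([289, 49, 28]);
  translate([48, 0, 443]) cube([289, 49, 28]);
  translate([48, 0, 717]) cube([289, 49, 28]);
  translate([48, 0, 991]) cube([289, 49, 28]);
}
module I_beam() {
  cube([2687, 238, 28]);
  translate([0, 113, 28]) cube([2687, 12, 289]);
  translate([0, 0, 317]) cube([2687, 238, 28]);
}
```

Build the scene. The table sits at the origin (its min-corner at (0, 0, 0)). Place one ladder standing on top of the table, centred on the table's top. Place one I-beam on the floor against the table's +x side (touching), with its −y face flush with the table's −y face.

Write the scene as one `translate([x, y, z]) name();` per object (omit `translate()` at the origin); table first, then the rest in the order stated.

table();
translate([169, 465, 698]) ladder();
translate([723, 0, 0]) I_beam();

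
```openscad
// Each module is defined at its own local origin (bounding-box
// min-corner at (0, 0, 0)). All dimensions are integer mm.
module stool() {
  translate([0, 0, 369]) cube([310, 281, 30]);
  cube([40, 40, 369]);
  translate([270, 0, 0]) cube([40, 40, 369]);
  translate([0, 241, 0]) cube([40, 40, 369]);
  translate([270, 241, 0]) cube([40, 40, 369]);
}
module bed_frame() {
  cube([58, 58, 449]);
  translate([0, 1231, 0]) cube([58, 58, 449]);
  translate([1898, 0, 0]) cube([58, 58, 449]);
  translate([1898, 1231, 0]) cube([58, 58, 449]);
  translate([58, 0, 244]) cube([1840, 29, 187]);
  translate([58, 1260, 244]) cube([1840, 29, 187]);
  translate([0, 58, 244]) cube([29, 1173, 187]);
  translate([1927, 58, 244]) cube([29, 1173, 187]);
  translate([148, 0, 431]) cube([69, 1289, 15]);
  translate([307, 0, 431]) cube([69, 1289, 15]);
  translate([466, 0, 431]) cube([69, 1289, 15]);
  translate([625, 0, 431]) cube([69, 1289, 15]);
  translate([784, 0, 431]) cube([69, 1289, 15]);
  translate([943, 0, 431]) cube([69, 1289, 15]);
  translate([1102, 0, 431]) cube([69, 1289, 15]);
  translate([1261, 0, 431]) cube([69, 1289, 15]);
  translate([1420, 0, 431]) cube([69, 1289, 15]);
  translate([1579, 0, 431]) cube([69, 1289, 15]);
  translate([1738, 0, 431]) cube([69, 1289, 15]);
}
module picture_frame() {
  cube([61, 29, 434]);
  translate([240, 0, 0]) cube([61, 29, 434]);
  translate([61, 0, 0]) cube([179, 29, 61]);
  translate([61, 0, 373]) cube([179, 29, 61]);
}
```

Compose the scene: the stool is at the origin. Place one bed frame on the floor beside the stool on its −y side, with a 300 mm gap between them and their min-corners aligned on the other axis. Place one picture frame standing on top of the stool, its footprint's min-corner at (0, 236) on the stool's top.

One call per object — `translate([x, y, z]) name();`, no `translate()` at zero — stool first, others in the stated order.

stool();
translate([0, -1589, 0]) bed_frame();
translate([0, 236, 399]) picture_frame();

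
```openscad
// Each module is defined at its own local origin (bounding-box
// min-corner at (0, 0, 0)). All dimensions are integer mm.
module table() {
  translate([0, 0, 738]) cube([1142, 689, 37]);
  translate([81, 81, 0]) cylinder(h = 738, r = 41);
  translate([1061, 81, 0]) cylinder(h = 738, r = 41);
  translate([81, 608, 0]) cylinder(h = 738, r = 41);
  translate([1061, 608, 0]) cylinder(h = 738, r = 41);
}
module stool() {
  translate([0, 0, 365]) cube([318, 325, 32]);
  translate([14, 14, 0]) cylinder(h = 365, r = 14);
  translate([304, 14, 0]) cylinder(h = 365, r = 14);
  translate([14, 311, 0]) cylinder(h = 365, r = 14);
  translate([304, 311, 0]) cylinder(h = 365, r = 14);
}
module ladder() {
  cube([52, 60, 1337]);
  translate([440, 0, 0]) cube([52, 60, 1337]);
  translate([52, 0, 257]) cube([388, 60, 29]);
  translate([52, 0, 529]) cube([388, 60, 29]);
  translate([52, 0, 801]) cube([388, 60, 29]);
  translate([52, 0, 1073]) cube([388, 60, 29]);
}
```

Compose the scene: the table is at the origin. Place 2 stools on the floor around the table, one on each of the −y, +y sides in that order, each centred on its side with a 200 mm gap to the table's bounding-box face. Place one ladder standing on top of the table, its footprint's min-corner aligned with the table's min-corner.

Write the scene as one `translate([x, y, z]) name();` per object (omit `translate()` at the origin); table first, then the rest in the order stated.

table();
translate([412, -525, 0]) stool();
translate([412, 889, 0]) stool();
translate([0, 0, 775]) ladder();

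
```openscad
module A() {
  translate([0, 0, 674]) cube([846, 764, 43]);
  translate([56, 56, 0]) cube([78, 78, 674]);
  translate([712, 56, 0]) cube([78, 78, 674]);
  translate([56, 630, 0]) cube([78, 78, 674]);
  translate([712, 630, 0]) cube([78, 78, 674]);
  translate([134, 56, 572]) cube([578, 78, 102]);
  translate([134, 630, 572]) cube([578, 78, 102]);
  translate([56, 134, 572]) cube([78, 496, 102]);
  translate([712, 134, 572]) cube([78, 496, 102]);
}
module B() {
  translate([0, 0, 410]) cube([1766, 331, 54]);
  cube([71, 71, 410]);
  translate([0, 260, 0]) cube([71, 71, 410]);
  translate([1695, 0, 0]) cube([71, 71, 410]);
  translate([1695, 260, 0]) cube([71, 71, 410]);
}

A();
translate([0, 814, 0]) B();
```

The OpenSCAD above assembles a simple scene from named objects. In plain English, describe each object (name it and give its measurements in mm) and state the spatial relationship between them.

A is a table: top 846 mm (x) × 764 mm (y), 43 mm thick, upper face at z = 717 mm, on four 78×78 mm square legs, each inset 56 mm from the nearest pair of top edges, running from z = 0 to the bottom of the top. Four apron rails, 78 mm thick and 102 mm tall, run between adjacent legs with their top edges flush with the underside of the top and their outer faces flush with the legs' outer faces.

B is a long wooden bench with a 1766 mm (x) × 331 mm (y) seat, 54 mm thick, its top surface 464 mm above the floor. Four 71 mm square legs at the seat corners, flush with the edges, run from z = 0 to the seat underside.

The bench is on the floor beside the table on its +y side.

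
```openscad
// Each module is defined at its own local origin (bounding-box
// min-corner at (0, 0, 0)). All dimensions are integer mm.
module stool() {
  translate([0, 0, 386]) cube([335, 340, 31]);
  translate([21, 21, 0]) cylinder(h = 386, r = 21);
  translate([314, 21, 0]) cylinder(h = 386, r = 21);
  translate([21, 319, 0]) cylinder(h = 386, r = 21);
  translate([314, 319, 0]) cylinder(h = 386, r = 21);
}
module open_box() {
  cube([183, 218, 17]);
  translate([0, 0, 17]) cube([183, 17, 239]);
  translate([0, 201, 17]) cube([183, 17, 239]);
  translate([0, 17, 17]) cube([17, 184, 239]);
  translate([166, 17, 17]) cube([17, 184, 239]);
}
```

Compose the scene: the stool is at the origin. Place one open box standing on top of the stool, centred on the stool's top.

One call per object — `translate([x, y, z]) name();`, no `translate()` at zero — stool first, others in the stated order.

stool();
translate([76, 61, 417]) open_box();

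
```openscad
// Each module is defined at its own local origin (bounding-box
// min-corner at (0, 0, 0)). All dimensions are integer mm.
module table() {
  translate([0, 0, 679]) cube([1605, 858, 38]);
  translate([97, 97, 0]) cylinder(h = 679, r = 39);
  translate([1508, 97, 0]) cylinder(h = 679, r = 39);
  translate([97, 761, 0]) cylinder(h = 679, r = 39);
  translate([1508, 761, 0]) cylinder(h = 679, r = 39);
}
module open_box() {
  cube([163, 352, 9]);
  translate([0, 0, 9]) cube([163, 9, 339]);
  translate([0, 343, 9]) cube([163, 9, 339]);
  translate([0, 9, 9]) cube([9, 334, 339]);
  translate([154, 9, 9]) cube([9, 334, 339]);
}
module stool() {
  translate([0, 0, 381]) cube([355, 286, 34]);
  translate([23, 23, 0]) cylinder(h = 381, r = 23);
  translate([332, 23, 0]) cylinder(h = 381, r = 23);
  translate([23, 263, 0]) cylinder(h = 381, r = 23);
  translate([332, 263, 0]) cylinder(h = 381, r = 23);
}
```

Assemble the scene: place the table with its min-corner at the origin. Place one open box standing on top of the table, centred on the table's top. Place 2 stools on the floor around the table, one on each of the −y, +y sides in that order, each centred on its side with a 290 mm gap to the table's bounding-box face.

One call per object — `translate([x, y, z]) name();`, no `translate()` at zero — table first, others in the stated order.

table();
translate([721, 253, 717]) open_box();
translate([625, -576, 0]) stool();
translate([625, 1148, 0]) stool();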